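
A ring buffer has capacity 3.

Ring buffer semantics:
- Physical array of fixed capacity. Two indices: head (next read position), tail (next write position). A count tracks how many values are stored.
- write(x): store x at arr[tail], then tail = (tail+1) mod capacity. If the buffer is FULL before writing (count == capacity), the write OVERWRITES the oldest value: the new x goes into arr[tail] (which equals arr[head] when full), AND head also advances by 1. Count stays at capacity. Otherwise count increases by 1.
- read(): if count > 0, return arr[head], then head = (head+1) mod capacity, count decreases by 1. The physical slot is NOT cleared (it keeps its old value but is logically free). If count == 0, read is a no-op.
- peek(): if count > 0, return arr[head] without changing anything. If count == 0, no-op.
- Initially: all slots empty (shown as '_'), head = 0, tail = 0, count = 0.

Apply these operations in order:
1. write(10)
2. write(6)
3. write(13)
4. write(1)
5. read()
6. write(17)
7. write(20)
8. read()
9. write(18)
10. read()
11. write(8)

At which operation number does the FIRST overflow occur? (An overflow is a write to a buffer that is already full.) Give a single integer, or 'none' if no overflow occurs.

After op 1 (write(10)): arr=[10 _ _] head=0 tail=1 count=1
After op 2 (write(6)): arr=[10 6 _] head=0 tail=2 count=2
After op 3 (write(13)): arr=[10 6 13] head=0 tail=0 count=3
After op 4 (write(1)): arr=[1 6 13] head=1 tail=1 count=3
After op 5 (read()): arr=[1 6 13] head=2 tail=1 count=2
After op 6 (write(17)): arr=[1 17 13] head=2 tail=2 count=3
After op 7 (write(20)): arr=[1 17 20] head=0 tail=0 count=3
After op 8 (read()): arr=[1 17 20] head=1 tail=0 count=2
After op 9 (write(18)): arr=[18 17 20] head=1 tail=1 count=3
After op 10 (read()): arr=[18 17 20] head=2 tail=1 count=2
After op 11 (write(8)): arr=[18 8 20] head=2 tail=2 count=3

Answer: 4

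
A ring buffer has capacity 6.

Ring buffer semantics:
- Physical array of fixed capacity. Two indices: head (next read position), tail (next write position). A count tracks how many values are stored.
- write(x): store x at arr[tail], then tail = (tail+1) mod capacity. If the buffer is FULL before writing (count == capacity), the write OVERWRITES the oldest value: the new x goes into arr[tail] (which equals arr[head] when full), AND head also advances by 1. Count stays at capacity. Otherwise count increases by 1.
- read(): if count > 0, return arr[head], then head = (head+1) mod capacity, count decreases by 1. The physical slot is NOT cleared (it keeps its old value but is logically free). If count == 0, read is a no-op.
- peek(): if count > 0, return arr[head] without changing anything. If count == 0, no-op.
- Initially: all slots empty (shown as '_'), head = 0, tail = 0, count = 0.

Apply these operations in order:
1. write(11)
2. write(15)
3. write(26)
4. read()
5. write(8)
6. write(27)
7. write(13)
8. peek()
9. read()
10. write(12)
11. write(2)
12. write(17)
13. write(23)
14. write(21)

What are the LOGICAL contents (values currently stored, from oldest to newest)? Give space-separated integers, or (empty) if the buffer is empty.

After op 1 (write(11)): arr=[11 _ _ _ _ _] head=0 tail=1 count=1
After op 2 (write(15)): arr=[11 15 _ _ _ _] head=0 tail=2 count=2
After op 3 (write(26)): arr=[11 15 26 _ _ _] head=0 tail=3 count=3
After op 4 (read()): arr=[11 15 26 _ _ _] head=1 tail=3 count=2
After op 5 (write(8)): arr=[11 15 26 8 _ _] head=1 tail=4 count=3
After op 6 (write(27)): arr=[11 15 26 8 27 _] head=1 tail=5 count=4
After op 7 (write(13)): arr=[11 15 26 8 27 13] head=1 tail=0 count=5
After op 8 (peek()): arr=[11 15 26 8 27 13] head=1 tail=0 count=5
After op 9 (read()): arr=[11 15 26 8 27 13] head=2 tail=0 count=4
After op 10 (write(12)): arr=[12 15 26 8 27 13] head=2 tail=1 count=5
After op 11 (write(2)): arr=[12 2 26 8 27 13] head=2 tail=2 count=6
After op 12 (write(17)): arr=[12 2 17 8 27 13] head=3 tail=3 count=6
After op 13 (write(23)): arr=[12 2 17 23 27 13] head=4 tail=4 count=6
After op 14 (write(21)): arr=[12 2 17 23 21 13] head=5 tail=5 count=6

Answer: 13 12 2 17 23 21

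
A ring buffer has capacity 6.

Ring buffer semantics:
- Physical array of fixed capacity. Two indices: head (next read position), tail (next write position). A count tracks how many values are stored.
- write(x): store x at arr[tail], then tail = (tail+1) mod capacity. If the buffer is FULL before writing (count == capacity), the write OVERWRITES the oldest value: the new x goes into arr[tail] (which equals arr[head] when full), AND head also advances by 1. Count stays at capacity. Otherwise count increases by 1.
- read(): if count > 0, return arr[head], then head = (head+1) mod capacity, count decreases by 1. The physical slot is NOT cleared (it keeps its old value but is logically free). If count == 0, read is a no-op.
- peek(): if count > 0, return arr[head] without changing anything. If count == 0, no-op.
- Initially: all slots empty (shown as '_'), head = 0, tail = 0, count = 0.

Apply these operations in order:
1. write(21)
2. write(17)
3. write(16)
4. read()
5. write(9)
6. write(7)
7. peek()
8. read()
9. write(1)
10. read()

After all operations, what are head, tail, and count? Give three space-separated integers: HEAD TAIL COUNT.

Answer: 3 0 3

Derivation:
After op 1 (write(21)): arr=[21 _ _ _ _ _] head=0 tail=1 count=1
After op 2 (write(17)): arr=[21 17 _ _ _ _] head=0 tail=2 count=2
After op 3 (write(16)): arr=[21 17 16 _ _ _] head=0 tail=3 count=3
After op 4 (read()): arr=[21 17 16 _ _ _] head=1 tail=3 count=2
After op 5 (write(9)): arr=[21 17 16 9 _ _] head=1 tail=4 count=3
After op 6 (write(7)): arr=[21 17 16 9 7 _] head=1 tail=5 count=4
After op 7 (peek()): arr=[21 17 16 9 7 _] head=1 tail=5 count=4
After op 8 (read()): arr=[21 17 16 9 7 _] head=2 tail=5 count=3
After op 9 (write(1)): arr=[21 17 16 9 7 1] head=2 tail=0 count=4
After op 10 (read()): arr=[21 17 16 9 7 1] head=3 tail=0 count=3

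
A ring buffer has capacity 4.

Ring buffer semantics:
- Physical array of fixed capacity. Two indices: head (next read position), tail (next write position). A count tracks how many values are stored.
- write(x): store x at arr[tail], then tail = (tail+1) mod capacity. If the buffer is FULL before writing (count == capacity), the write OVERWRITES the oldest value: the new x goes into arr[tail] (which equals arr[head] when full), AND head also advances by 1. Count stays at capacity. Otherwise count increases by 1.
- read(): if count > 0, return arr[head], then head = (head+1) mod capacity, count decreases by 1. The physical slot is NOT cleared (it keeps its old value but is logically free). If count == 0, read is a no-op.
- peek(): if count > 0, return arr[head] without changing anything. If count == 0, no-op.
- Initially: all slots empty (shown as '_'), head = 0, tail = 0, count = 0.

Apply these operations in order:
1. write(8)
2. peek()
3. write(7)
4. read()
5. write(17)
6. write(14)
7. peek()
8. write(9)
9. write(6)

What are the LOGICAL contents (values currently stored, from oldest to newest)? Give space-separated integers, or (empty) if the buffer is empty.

After op 1 (write(8)): arr=[8 _ _ _] head=0 tail=1 count=1
After op 2 (peek()): arr=[8 _ _ _] head=0 tail=1 count=1
After op 3 (write(7)): arr=[8 7 _ _] head=0 tail=2 count=2
After op 4 (read()): arr=[8 7 _ _] head=1 tail=2 count=1
After op 5 (write(17)): arr=[8 7 17 _] head=1 tail=3 count=2
After op 6 (write(14)): arr=[8 7 17 14] head=1 tail=0 count=3
After op 7 (peek()): arr=[8 7 17 14] head=1 tail=0 count=3
After op 8 (write(9)): arr=[9 7 17 14] head=1 tail=1 count=4
After op 9 (write(6)): arr=[9 6 17 14] head=2 tail=2 count=4

Answer: 17 14 9 6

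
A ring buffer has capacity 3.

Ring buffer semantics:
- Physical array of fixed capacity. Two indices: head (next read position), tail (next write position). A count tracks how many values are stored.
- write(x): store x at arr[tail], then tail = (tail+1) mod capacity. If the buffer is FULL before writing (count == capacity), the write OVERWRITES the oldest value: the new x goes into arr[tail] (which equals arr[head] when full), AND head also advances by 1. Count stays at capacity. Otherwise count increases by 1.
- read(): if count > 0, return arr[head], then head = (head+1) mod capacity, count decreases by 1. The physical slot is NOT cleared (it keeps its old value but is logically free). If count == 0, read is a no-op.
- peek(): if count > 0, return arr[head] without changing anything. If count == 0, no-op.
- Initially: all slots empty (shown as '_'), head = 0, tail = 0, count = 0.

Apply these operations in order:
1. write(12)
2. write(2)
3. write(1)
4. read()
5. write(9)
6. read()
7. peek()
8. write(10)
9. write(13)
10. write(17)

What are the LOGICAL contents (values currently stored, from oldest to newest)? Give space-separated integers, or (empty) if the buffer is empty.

Answer: 10 13 17

Derivation:
After op 1 (write(12)): arr=[12 _ _] head=0 tail=1 count=1
After op 2 (write(2)): arr=[12 2 _] head=0 tail=2 count=2
After op 3 (write(1)): arr=[12 2 1] head=0 tail=0 count=3
After op 4 (read()): arr=[12 2 1] head=1 tail=0 count=2
After op 5 (write(9)): arr=[9 2 1] head=1 tail=1 count=3
After op 6 (read()): arr=[9 2 1] head=2 tail=1 count=2
After op 7 (peek()): arr=[9 2 1] head=2 tail=1 count=2
After op 8 (write(10)): arr=[9 10 1] head=2 tail=2 count=3
After op 9 (write(13)): arr=[9 10 13] head=0 tail=0 count=3
After op 10 (write(17)): arr=[17 10 13] head=1 tail=1 count=3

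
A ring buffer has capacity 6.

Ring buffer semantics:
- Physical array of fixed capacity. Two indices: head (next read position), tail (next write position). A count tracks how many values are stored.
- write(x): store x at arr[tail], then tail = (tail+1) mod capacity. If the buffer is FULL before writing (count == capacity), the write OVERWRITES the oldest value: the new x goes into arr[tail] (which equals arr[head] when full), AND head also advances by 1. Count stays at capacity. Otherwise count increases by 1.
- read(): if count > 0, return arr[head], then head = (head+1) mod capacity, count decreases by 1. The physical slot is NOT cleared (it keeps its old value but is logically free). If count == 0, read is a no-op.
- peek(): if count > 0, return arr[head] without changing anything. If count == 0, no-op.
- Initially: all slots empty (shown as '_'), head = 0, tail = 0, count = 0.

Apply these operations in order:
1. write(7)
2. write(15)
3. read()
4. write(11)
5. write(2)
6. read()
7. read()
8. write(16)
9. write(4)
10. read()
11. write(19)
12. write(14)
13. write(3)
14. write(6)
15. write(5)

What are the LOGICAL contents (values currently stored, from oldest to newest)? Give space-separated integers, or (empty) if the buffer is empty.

After op 1 (write(7)): arr=[7 _ _ _ _ _] head=0 tail=1 count=1
After op 2 (write(15)): arr=[7 15 _ _ _ _] head=0 tail=2 count=2
After op 3 (read()): arr=[7 15 _ _ _ _] head=1 tail=2 count=1
After op 4 (write(11)): arr=[7 15 11 _ _ _] head=1 tail=3 count=2
After op 5 (write(2)): arr=[7 15 11 2 _ _] head=1 tail=4 count=3
After op 6 (read()): arr=[7 15 11 2 _ _] head=2 tail=4 count=2
After op 7 (read()): arr=[7 15 11 2 _ _] head=3 tail=4 count=1
After op 8 (write(16)): arr=[7 15 11 2 16 _] head=3 tail=5 count=2
After op 9 (write(4)): arr=[7 15 11 2 16 4] head=3 tail=0 count=3
After op 10 (read()): arr=[7 15 11 2 16 4] head=4 tail=0 count=2
After op 11 (write(19)): arr=[19 15 11 2 16 4] head=4 tail=1 count=3
After op 12 (write(14)): arr=[19 14 11 2 16 4] head=4 tail=2 count=4
After op 13 (write(3)): arr=[19 14 3 2 16 4] head=4 tail=3 count=5
After op 14 (write(6)): arr=[19 14 3 6 16 4] head=4 tail=4 count=6
After op 15 (write(5)): arr=[19 14 3 6 5 4] head=5 tail=5 count=6

Answer: 4 19 14 3 6 5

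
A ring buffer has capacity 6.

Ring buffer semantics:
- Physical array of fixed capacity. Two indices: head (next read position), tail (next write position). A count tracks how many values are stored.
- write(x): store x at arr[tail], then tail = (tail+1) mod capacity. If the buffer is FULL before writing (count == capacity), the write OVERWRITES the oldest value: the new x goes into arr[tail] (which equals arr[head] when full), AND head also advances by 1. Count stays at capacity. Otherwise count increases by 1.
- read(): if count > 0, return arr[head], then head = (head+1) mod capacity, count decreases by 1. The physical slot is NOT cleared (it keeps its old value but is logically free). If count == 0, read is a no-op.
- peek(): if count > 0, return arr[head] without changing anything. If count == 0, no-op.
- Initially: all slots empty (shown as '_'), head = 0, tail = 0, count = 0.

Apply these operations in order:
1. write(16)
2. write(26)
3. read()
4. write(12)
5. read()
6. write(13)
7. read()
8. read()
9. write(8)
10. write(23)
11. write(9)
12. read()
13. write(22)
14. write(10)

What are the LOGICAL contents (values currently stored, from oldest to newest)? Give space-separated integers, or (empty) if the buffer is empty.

After op 1 (write(16)): arr=[16 _ _ _ _ _] head=0 tail=1 count=1
After op 2 (write(26)): arr=[16 26 _ _ _ _] head=0 tail=2 count=2
After op 3 (read()): arr=[16 26 _ _ _ _] head=1 tail=2 count=1
After op 4 (write(12)): arr=[16 26 12 _ _ _] head=1 tail=3 count=2
After op 5 (read()): arr=[16 26 12 _ _ _] head=2 tail=3 count=1
After op 6 (write(13)): arr=[16 26 12 13 _ _] head=2 tail=4 count=2
After op 7 (read()): arr=[16 26 12 13 _ _] head=3 tail=4 count=1
After op 8 (read()): arr=[16 26 12 13 _ _] head=4 tail=4 count=0
After op 9 (write(8)): arr=[16 26 12 13 8 _] head=4 tail=5 count=1
After op 10 (write(23)): arr=[16 26 12 13 8 23] head=4 tail=0 count=2
After op 11 (write(9)): arr=[9 26 12 13 8 23] head=4 tail=1 count=3
After op 12 (read()): arr=[9 26 12 13 8 23] head=5 tail=1 count=2
After op 13 (write(22)): arr=[9 22 12 13 8 23] head=5 tail=2 count=3
After op 14 (write(10)): arr=[9 22 10 13 8 23] head=5 tail=3 count=4

Answer: 23 9 22 10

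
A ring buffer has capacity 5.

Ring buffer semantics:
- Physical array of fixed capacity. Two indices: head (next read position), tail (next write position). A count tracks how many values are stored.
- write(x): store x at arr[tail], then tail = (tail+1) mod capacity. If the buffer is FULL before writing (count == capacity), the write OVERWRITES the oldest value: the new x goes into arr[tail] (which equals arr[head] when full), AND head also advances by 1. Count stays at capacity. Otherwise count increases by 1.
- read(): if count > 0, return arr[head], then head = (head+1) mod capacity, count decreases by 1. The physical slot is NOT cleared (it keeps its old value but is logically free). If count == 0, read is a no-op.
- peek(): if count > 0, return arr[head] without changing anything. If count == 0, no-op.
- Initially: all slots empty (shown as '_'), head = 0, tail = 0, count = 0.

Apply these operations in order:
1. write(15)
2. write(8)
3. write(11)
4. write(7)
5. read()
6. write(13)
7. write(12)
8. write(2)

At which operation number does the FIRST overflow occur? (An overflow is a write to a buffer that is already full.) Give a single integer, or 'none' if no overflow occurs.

Answer: 8

Derivation:
After op 1 (write(15)): arr=[15 _ _ _ _] head=0 tail=1 count=1
After op 2 (write(8)): arr=[15 8 _ _ _] head=0 tail=2 count=2
After op 3 (write(11)): arr=[15 8 11 _ _] head=0 tail=3 count=3
After op 4 (write(7)): arr=[15 8 11 7 _] head=0 tail=4 count=4
After op 5 (read()): arr=[15 8 11 7 _] head=1 tail=4 count=3
After op 6 (write(13)): arr=[15 8 11 7 13] head=1 tail=0 count=4
After op 7 (write(12)): arr=[12 8 11 7 13] head=1 tail=1 count=5
After op 8 (write(2)): arr=[12 2 11 7 13] head=2 tail=2 count=5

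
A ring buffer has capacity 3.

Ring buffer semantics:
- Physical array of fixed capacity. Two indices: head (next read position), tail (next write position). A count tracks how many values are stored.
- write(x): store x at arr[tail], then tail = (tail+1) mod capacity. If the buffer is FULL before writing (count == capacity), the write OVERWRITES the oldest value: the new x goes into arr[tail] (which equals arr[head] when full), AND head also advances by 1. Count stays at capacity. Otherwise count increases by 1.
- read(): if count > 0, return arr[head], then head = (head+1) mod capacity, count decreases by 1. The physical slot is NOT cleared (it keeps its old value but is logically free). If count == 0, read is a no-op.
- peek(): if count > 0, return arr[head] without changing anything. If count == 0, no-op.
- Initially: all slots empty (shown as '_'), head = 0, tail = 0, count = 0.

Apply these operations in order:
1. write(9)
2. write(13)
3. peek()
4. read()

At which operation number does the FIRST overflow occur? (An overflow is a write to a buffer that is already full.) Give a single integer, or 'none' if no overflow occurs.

After op 1 (write(9)): arr=[9 _ _] head=0 tail=1 count=1
After op 2 (write(13)): arr=[9 13 _] head=0 tail=2 count=2
After op 3 (peek()): arr=[9 13 _] head=0 tail=2 count=2
After op 4 (read()): arr=[9 13 _] head=1 tail=2 count=1

Answer: none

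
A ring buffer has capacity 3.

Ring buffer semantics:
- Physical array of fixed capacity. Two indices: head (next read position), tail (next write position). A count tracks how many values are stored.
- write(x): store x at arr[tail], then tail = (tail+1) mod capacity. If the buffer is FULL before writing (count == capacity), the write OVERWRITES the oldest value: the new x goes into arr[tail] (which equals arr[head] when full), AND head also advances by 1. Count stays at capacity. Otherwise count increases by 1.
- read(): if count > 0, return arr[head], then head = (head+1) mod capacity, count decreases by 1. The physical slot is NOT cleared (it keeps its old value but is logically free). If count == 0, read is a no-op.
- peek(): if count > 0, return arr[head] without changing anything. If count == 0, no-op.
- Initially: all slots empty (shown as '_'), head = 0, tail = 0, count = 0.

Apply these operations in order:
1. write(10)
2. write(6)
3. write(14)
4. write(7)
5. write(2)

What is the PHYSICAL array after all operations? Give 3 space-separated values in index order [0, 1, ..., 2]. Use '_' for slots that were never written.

Answer: 7 2 14

Derivation:
After op 1 (write(10)): arr=[10 _ _] head=0 tail=1 count=1
After op 2 (write(6)): arr=[10 6 _] head=0 tail=2 count=2
After op 3 (write(14)): arr=[10 6 14] head=0 tail=0 count=3
After op 4 (write(7)): arr=[7 6 14] head=1 tail=1 count=3
After op 5 (write(2)): arr=[7 2 14] head=2 tail=2 count=3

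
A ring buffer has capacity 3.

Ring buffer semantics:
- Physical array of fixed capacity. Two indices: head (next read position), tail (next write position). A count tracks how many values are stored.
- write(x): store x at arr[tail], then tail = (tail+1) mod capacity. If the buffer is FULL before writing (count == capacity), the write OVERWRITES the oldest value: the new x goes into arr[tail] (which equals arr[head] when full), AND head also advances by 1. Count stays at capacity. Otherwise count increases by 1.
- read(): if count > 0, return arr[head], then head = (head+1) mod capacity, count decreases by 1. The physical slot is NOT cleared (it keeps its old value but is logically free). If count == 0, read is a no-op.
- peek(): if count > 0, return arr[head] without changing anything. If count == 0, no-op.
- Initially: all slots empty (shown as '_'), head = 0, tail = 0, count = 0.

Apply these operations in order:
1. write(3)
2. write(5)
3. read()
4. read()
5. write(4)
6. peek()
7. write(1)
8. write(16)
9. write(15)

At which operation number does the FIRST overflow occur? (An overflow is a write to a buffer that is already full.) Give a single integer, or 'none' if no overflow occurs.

After op 1 (write(3)): arr=[3 _ _] head=0 tail=1 count=1
After op 2 (write(5)): arr=[3 5 _] head=0 tail=2 count=2
After op 3 (read()): arr=[3 5 _] head=1 tail=2 count=1
After op 4 (read()): arr=[3 5 _] head=2 tail=2 count=0
After op 5 (write(4)): arr=[3 5 4] head=2 tail=0 count=1
After op 6 (peek()): arr=[3 5 4] head=2 tail=0 count=1
After op 7 (write(1)): arr=[1 5 4] head=2 tail=1 count=2
After op 8 (write(16)): arr=[1 16 4] head=2 tail=2 count=3
After op 9 (write(15)): arr=[1 16 15] head=0 tail=0 count=3

Answer: 9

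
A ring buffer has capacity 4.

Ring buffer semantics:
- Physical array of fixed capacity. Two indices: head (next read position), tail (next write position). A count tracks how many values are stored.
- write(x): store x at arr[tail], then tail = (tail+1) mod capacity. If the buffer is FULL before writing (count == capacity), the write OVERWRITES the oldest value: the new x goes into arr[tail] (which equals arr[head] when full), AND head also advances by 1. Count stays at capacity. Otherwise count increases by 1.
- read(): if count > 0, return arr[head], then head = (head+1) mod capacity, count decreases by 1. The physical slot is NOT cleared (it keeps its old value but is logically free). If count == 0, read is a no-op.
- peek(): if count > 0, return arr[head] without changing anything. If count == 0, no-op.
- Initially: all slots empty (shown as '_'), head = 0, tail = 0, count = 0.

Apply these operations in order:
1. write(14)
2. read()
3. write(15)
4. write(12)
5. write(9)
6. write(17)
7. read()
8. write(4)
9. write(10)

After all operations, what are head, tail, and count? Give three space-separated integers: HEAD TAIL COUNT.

After op 1 (write(14)): arr=[14 _ _ _] head=0 tail=1 count=1
After op 2 (read()): arr=[14 _ _ _] head=1 tail=1 count=0
After op 3 (write(15)): arr=[14 15 _ _] head=1 tail=2 count=1
After op 4 (write(12)): arr=[14 15 12 _] head=1 tail=3 count=2
After op 5 (write(9)): arr=[14 15 12 9] head=1 tail=0 count=3
After op 6 (write(17)): arr=[17 15 12 9] head=1 tail=1 count=4
After op 7 (read()): arr=[17 15 12 9] head=2 tail=1 count=3
After op 8 (write(4)): arr=[17 4 12 9] head=2 tail=2 count=4
After op 9 (write(10)): arr=[17 4 10 9] head=3 tail=3 count=4

Answer: 3 3 4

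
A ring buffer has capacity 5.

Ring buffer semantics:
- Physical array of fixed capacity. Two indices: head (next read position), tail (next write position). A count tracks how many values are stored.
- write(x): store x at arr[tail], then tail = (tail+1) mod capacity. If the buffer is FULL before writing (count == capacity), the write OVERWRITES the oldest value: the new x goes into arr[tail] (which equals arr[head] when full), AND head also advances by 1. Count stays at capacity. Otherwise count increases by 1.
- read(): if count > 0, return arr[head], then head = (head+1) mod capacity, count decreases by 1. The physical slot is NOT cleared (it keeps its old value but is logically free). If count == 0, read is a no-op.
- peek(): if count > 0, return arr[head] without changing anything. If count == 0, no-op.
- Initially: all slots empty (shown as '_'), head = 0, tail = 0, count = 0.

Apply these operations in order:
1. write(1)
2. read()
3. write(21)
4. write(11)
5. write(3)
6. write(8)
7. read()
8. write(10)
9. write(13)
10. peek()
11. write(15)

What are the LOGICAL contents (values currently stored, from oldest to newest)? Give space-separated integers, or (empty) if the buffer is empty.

After op 1 (write(1)): arr=[1 _ _ _ _] head=0 tail=1 count=1
After op 2 (read()): arr=[1 _ _ _ _] head=1 tail=1 count=0
After op 3 (write(21)): arr=[1 21 _ _ _] head=1 tail=2 count=1
After op 4 (write(11)): arr=[1 21 11 _ _] head=1 tail=3 count=2
After op 5 (write(3)): arr=[1 21 11 3 _] head=1 tail=4 count=3
After op 6 (write(8)): arr=[1 21 11 3 8] head=1 tail=0 count=4
After op 7 (read()): arr=[1 21 11 3 8] head=2 tail=0 count=3
After op 8 (write(10)): arr=[10 21 11 3 8] head=2 tail=1 count=4
After op 9 (write(13)): arr=[10 13 11 3 8] head=2 tail=2 count=5
After op 10 (peek()): arr=[10 13 11 3 8] head=2 tail=2 count=5
After op 11 (write(15)): arr=[10 13 15 3 8] head=3 tail=3 count=5

Answer: 3 8 10 13 15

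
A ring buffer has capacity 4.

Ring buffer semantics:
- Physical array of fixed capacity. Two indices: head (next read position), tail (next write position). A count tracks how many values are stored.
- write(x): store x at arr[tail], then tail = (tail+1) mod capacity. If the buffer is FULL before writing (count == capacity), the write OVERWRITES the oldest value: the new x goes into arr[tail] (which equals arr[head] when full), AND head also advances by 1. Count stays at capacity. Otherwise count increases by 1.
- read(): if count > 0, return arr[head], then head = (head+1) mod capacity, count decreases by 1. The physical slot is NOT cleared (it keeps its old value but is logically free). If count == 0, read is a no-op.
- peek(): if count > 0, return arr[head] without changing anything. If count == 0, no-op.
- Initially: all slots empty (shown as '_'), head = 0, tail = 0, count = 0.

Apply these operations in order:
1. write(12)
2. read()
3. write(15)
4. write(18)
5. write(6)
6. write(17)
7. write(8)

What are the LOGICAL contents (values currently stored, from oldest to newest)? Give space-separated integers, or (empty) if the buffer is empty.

Answer: 18 6 17 8

Derivation:
After op 1 (write(12)): arr=[12 _ _ _] head=0 tail=1 count=1
After op 2 (read()): arr=[12 _ _ _] head=1 tail=1 count=0
After op 3 (write(15)): arr=[12 15 _ _] head=1 tail=2 count=1
After op 4 (write(18)): arr=[12 15 18 _] head=1 tail=3 count=2
After op 5 (write(6)): arr=[12 15 18 6] head=1 tail=0 count=3
After op 6 (write(17)): arr=[17 15 18 6] head=1 tail=1 count=4
After op 7 (write(8)): arr=[17 8 18 6] head=2 tail=2 count=4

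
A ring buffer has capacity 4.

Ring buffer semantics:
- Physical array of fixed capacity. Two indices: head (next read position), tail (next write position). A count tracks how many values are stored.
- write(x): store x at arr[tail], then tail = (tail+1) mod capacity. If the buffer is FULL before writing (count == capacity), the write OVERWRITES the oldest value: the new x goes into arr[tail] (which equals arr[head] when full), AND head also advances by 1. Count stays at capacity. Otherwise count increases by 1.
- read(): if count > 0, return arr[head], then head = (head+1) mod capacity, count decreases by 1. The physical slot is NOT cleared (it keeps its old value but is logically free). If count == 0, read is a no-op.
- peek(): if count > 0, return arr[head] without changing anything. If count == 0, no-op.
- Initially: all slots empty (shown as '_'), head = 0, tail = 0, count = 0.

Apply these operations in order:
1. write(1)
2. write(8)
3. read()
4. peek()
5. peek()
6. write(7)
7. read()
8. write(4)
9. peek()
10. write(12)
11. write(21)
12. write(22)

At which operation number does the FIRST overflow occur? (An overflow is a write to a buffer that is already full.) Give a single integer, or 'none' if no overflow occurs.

Answer: 12

Derivation:
After op 1 (write(1)): arr=[1 _ _ _] head=0 tail=1 count=1
After op 2 (write(8)): arr=[1 8 _ _] head=0 tail=2 count=2
After op 3 (read()): arr=[1 8 _ _] head=1 tail=2 count=1
After op 4 (peek()): arr=[1 8 _ _] head=1 tail=2 count=1
After op 5 (peek()): arr=[1 8 _ _] head=1 tail=2 count=1
After op 6 (write(7)): arr=[1 8 7 _] head=1 tail=3 count=2
After op 7 (read()): arr=[1 8 7 _] head=2 tail=3 count=1
After op 8 (write(4)): arr=[1 8 7 4] head=2 tail=0 count=2
After op 9 (peek()): arr=[1 8 7 4] head=2 tail=0 count=2
After op 10 (write(12)): arr=[12 8 7 4] head=2 tail=1 count=3
After op 11 (write(21)): arr=[12 21 7 4] head=2 tail=2 count=4
After op 12 (write(22)): arr=[12 21 22 4] head=3 tail=3 count=4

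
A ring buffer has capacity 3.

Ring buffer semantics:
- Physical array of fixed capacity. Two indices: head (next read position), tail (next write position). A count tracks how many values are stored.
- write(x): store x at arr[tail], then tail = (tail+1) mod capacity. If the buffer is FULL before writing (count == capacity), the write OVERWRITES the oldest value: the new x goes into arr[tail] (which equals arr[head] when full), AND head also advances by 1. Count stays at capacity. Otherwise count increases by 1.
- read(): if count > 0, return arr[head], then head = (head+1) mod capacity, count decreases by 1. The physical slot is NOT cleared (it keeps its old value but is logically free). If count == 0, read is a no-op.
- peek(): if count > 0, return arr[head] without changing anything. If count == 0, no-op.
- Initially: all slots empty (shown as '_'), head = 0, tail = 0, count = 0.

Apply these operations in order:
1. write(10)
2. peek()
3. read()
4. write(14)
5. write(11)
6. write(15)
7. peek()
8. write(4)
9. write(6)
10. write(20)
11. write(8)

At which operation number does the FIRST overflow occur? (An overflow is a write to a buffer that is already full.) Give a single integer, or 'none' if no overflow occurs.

After op 1 (write(10)): arr=[10 _ _] head=0 tail=1 count=1
After op 2 (peek()): arr=[10 _ _] head=0 tail=1 count=1
After op 3 (read()): arr=[10 _ _] head=1 tail=1 count=0
After op 4 (write(14)): arr=[10 14 _] head=1 tail=2 count=1
After op 5 (write(11)): arr=[10 14 11] head=1 tail=0 count=2
After op 6 (write(15)): arr=[15 14 11] head=1 tail=1 count=3
After op 7 (peek()): arr=[15 14 11] head=1 tail=1 count=3
After op 8 (write(4)): arr=[15 4 11] head=2 tail=2 count=3
After op 9 (write(6)): arr=[15 4 6] head=0 tail=0 count=3
After op 10 (write(20)): arr=[20 4 6] head=1 tail=1 count=3
After op 11 (write(8)): arr=[20 8 6] head=2 tail=2 count=3

Answer: 8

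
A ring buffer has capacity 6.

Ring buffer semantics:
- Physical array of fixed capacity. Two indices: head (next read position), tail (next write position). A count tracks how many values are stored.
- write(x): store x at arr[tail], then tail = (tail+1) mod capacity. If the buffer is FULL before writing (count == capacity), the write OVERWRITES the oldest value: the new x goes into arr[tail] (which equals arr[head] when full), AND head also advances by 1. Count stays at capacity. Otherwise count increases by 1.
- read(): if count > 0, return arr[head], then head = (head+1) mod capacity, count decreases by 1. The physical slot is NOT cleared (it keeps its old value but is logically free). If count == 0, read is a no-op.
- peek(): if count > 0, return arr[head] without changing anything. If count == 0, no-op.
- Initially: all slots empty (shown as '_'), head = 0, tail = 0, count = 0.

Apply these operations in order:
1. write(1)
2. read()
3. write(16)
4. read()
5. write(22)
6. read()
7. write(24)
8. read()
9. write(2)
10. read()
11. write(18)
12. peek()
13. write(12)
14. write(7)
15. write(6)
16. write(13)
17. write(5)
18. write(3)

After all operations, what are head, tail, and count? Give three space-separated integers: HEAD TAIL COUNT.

Answer: 0 0 6

Derivation:
After op 1 (write(1)): arr=[1 _ _ _ _ _] head=0 tail=1 count=1
After op 2 (read()): arr=[1 _ _ _ _ _] head=1 tail=1 count=0
After op 3 (write(16)): arr=[1 16 _ _ _ _] head=1 tail=2 count=1
After op 4 (read()): arr=[1 16 _ _ _ _] head=2 tail=2 count=0
After op 5 (write(22)): arr=[1 16 22 _ _ _] head=2 tail=3 count=1
After op 6 (read()): arr=[1 16 22 _ _ _] head=3 tail=3 count=0
After op 7 (write(24)): arr=[1 16 22 24 _ _] head=3 tail=4 count=1
After op 8 (read()): arr=[1 16 22 24 _ _] head=4 tail=4 count=0
After op 9 (write(2)): arr=[1 16 22 24 2 _] head=4 tail=5 count=1
After op 10 (read()): arr=[1 16 22 24 2 _] head=5 tail=5 count=0
After op 11 (write(18)): arr=[1 16 22 24 2 18] head=5 tail=0 count=1
After op 12 (peek()): arr=[1 16 22 24 2 18] head=5 tail=0 count=1
After op 13 (write(12)): arr=[12 16 22 24 2 18] head=5 tail=1 count=2
After op 14 (write(7)): arr=[12 7 22 24 2 18] head=5 tail=2 count=3
After op 15 (write(6)): arr=[12 7 6 24 2 18] head=5 tail=3 count=4
After op 16 (write(13)): arr=[12 7 6 13 2 18] head=5 tail=4 count=5
After op 17 (write(5)): arr=[12 7 6 13 5 18] head=5 tail=5 count=6
After op 18 (write(3)): arr=[12 7 6 13 5 3] head=0 tail=0 count=6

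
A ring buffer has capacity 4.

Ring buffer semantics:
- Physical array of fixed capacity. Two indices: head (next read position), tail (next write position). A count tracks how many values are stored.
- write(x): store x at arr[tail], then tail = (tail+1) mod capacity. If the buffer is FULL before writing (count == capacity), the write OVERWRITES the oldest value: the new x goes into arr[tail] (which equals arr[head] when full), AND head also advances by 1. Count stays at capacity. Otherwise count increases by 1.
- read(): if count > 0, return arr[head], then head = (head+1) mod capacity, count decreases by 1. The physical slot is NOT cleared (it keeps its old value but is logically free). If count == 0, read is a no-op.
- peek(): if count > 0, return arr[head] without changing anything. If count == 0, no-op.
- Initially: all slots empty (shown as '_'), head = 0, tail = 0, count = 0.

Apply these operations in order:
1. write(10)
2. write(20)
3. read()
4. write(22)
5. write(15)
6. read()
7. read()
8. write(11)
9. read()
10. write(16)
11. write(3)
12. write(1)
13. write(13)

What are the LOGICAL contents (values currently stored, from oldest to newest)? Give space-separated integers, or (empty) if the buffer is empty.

Answer: 16 3 1 13

Derivation:
After op 1 (write(10)): arr=[10 _ _ _] head=0 tail=1 count=1
After op 2 (write(20)): arr=[10 20 _ _] head=0 tail=2 count=2
After op 3 (read()): arr=[10 20 _ _] head=1 tail=2 count=1
After op 4 (write(22)): arr=[10 20 22 _] head=1 tail=3 count=2
After op 5 (write(15)): arr=[10 20 22 15] head=1 tail=0 count=3
After op 6 (read()): arr=[10 20 22 15] head=2 tail=0 count=2
After op 7 (read()): arr=[10 20 22 15] head=3 tail=0 count=1
After op 8 (write(11)): arr=[11 20 22 15] head=3 tail=1 count=2
After op 9 (read()): arr=[11 20 22 15] head=0 tail=1 count=1
After op 10 (write(16)): arr=[11 16 22 15] head=0 tail=2 count=2
After op 11 (write(3)): arr=[11 16 3 15] head=0 tail=3 count=3
After op 12 (write(1)): arr=[11 16 3 1] head=0 tail=0 count=4
After op 13 (write(13)): arr=[13 16 3 1] head=1 tail=1 count=4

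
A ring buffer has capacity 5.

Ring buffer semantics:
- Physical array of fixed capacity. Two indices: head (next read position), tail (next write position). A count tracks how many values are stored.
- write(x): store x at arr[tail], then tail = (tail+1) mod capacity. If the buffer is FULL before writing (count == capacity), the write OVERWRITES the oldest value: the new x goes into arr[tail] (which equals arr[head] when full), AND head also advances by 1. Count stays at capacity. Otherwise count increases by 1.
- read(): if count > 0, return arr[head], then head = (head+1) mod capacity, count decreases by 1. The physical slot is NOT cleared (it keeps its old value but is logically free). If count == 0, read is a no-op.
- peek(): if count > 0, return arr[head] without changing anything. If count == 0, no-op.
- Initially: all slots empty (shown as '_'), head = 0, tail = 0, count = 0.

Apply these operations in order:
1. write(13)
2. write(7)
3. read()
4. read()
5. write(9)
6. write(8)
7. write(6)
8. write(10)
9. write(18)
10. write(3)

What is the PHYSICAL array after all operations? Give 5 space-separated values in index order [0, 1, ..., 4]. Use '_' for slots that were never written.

Answer: 10 18 3 8 6

Derivation:
After op 1 (write(13)): arr=[13 _ _ _ _] head=0 tail=1 count=1
After op 2 (write(7)): arr=[13 7 _ _ _] head=0 tail=2 count=2
After op 3 (read()): arr=[13 7 _ _ _] head=1 tail=2 count=1
After op 4 (read()): arr=[13 7 _ _ _] head=2 tail=2 count=0
After op 5 (write(9)): arr=[13 7 9 _ _] head=2 tail=3 count=1
After op 6 (write(8)): arr=[13 7 9 8 _] head=2 tail=4 count=2
After op 7 (write(6)): arr=[13 7 9 8 6] head=2 tail=0 count=3
After op 8 (write(10)): arr=[10 7 9 8 6] head=2 tail=1 count=4
After op 9 (write(18)): arr=[10 18 9 8 6] head=2 tail=2 count=5
After op 10 (write(3)): arr=[10 18 3 8 6] head=3 tail=3 count=5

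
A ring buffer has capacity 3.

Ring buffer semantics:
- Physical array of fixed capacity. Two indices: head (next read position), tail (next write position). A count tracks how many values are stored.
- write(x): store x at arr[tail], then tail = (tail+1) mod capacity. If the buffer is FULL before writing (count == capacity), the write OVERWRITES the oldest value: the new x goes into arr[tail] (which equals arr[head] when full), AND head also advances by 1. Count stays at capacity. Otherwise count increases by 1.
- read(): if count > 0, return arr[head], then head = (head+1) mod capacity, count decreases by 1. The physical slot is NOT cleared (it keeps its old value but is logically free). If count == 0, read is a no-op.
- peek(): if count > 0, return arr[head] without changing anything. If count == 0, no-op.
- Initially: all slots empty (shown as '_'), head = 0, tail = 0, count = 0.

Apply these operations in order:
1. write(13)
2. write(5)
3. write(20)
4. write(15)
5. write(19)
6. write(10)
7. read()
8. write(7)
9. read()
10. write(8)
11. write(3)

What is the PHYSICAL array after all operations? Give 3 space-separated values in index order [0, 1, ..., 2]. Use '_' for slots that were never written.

Answer: 7 8 3

Derivation:
After op 1 (write(13)): arr=[13 _ _] head=0 tail=1 count=1
After op 2 (write(5)): arr=[13 5 _] head=0 tail=2 count=2
After op 3 (write(20)): arr=[13 5 20] head=0 tail=0 count=3
After op 4 (write(15)): arr=[15 5 20] head=1 tail=1 count=3
After op 5 (write(19)): arr=[15 19 20] head=2 tail=2 count=3
After op 6 (write(10)): arr=[15 19 10] head=0 tail=0 count=3
After op 7 (read()): arr=[15 19 10] head=1 tail=0 count=2
After op 8 (write(7)): arr=[7 19 10] head=1 tail=1 count=3
After op 9 (read()): arr=[7 19 10] head=2 tail=1 count=2
After op 10 (write(8)): arr=[7 8 10] head=2 tail=2 count=3
After op 11 (write(3)): arr=[7 8 3] head=0 tail=0 count=3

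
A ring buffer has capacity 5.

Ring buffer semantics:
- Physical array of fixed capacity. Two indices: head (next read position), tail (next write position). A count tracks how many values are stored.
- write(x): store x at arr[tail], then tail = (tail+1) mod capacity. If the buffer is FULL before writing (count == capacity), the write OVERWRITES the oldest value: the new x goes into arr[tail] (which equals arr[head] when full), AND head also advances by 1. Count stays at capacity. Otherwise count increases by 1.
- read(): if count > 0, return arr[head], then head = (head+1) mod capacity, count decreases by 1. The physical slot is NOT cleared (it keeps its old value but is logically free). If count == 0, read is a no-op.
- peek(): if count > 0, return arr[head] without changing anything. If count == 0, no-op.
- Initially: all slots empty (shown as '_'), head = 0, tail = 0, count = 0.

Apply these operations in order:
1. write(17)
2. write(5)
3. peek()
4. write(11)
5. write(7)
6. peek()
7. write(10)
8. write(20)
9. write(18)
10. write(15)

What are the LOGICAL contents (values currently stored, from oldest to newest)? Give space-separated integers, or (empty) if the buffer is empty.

Answer: 7 10 20 18 15

Derivation:
After op 1 (write(17)): arr=[17 _ _ _ _] head=0 tail=1 count=1
After op 2 (write(5)): arr=[17 5 _ _ _] head=0 tail=2 count=2
After op 3 (peek()): arr=[17 5 _ _ _] head=0 tail=2 count=2
After op 4 (write(11)): arr=[17 5 11 _ _] head=0 tail=3 count=3
After op 5 (write(7)): arr=[17 5 11 7 _] head=0 tail=4 count=4
After op 6 (peek()): arr=[17 5 11 7 _] head=0 tail=4 count=4
After op 7 (write(10)): arr=[17 5 11 7 10] head=0 tail=0 count=5
After op 8 (write(20)): arr=[20 5 11 7 10] head=1 tail=1 count=5
After op 9 (write(18)): arr=[20 18 11 7 10] head=2 tail=2 count=5
After op 10 (write(15)): arr=[20 18 15 7 10] head=3 tail=3 count=5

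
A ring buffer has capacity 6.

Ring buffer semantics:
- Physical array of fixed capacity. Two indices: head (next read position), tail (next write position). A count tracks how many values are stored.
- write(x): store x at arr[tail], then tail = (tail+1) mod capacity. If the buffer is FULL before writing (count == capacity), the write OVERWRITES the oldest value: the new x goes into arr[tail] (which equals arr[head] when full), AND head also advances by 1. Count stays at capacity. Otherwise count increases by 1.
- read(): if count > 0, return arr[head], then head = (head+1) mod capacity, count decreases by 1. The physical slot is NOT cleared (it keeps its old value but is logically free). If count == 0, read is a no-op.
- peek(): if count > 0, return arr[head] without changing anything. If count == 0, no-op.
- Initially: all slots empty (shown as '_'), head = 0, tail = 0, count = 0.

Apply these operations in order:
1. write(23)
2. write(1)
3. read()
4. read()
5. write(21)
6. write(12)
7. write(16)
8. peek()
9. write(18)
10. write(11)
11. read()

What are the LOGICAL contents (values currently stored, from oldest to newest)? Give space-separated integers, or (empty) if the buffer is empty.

After op 1 (write(23)): arr=[23 _ _ _ _ _] head=0 tail=1 count=1
After op 2 (write(1)): arr=[23 1 _ _ _ _] head=0 tail=2 count=2
After op 3 (read()): arr=[23 1 _ _ _ _] head=1 tail=2 count=1
After op 4 (read()): arr=[23 1 _ _ _ _] head=2 tail=2 count=0
After op 5 (write(21)): arr=[23 1 21 _ _ _] head=2 tail=3 count=1
After op 6 (write(12)): arr=[23 1 21 12 _ _] head=2 tail=4 count=2
After op 7 (write(16)): arr=[23 1 21 12 16 _] head=2 tail=5 count=3
After op 8 (peek()): arr=[23 1 21 12 16 _] head=2 tail=5 count=3
After op 9 (write(18)): arr=[23 1 21 12 16 18] head=2 tail=0 count=4
After op 10 (write(11)): arr=[11 1 21 12 16 18] head=2 tail=1 count=5
After op 11 (read()): arr=[11 1 21 12 16 18] head=3 tail=1 count=4

Answer: 12 16 18 11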